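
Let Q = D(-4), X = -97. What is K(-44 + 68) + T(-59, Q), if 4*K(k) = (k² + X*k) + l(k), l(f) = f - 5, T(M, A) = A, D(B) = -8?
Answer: -1765/4 ≈ -441.25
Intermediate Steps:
Q = -8
l(f) = -5 + f
K(k) = -5/4 - 24*k + k²/4 (K(k) = ((k² - 97*k) + (-5 + k))/4 = (-5 + k² - 96*k)/4 = -5/4 - 24*k + k²/4)
K(-44 + 68) + T(-59, Q) = (-5/4 - 24*(-44 + 68) + (-44 + 68)²/4) - 8 = (-5/4 - 24*24 + (¼)*24²) - 8 = (-5/4 - 576 + (¼)*576) - 8 = (-5/4 - 576 + 144) - 8 = -1733/4 - 8 = -1765/4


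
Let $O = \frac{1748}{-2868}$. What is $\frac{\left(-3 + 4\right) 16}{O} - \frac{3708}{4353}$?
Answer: $- \frac{17186004}{634087} \approx -27.104$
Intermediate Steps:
$O = - \frac{437}{717}$ ($O = 1748 \left(- \frac{1}{2868}\right) = - \frac{437}{717} \approx -0.60948$)
$\frac{\left(-3 + 4\right) 16}{O} - \frac{3708}{4353} = \frac{\left(-3 + 4\right) 16}{- \frac{437}{717}} - \frac{3708}{4353} = 1 \cdot 16 \left(- \frac{717}{437}\right) - \frac{1236}{1451} = 16 \left(- \frac{717}{437}\right) - \frac{1236}{1451} = - \frac{11472}{437} - \frac{1236}{1451} = - \frac{17186004}{634087}$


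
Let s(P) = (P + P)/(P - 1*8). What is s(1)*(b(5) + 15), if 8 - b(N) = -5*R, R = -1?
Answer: -36/7 ≈ -5.1429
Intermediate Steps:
b(N) = 3 (b(N) = 8 - (-5)*(-1) = 8 - 1*5 = 8 - 5 = 3)
s(P) = 2*P/(-8 + P) (s(P) = (2*P)/(P - 8) = (2*P)/(-8 + P) = 2*P/(-8 + P))
s(1)*(b(5) + 15) = (2*1/(-8 + 1))*(3 + 15) = (2*1/(-7))*18 = (2*1*(-⅐))*18 = -2/7*18 = -36/7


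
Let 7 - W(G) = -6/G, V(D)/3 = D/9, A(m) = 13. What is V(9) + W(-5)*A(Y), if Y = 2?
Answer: 392/5 ≈ 78.400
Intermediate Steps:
V(D) = D/3 (V(D) = 3*(D/9) = D/3)
W(G) = 7 + 6/G (W(G) = 7 - (-6)/G = 7 + 6/G)
V(9) + W(-5)*A(Y) = (⅓)*9 + (7 + 6/(-5))*13 = 3 + (7 + 6*(-⅕))*13 = 3 + (7 - 6/5)*13 = 3 + (29/5)*13 = 3 + 377/5 = 392/5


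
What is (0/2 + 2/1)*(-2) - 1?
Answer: -5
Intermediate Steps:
(0/2 + 2/1)*(-2) - 1 = (0*(1/2) + 2*1)*(-2) - 1 = (0 + 2)*(-2) - 1 = 2*(-2) - 1 = -4 - 1 = -5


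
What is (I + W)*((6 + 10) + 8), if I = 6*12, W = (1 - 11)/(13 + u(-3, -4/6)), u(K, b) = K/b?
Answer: 12000/7 ≈ 1714.3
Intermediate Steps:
W = -4/7 (W = (1 - 11)/(13 - 3/((-4/6))) = -10/(13 - 3/((-4*1/6))) = -10/(13 - 3/(-2/3)) = -10/(13 - 3*(-3/2)) = -10/(13 + 9/2) = -10/35/2 = -10*2/35 = -4/7 ≈ -0.57143)
I = 72
(I + W)*((6 + 10) + 8) = (72 - 4/7)*((6 + 10) + 8) = 500*(16 + 8)/7 = (500/7)*24 = 12000/7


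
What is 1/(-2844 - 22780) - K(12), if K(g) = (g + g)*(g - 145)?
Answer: 81791807/25624 ≈ 3192.0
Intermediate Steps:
K(g) = 2*g*(-145 + g) (K(g) = (2*g)*(-145 + g) = 2*g*(-145 + g))
1/(-2844 - 22780) - K(12) = 1/(-2844 - 22780) - 2*12*(-145 + 12) = 1/(-25624) - 2*12*(-133) = -1/25624 - 1*(-3192) = -1/25624 + 3192 = 81791807/25624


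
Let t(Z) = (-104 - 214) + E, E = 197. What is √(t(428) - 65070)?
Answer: I*√65191 ≈ 255.33*I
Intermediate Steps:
t(Z) = -121 (t(Z) = (-104 - 214) + 197 = -318 + 197 = -121)
√(t(428) - 65070) = √(-121 - 65070) = √(-65191) = I*√65191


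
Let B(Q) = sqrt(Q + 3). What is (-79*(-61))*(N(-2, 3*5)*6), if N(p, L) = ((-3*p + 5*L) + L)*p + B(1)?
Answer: -5493660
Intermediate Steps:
B(Q) = sqrt(3 + Q)
N(p, L) = 2 + p*(-3*p + 6*L) (N(p, L) = ((-3*p + 5*L) + L)*p + sqrt(3 + 1) = (-3*p + 6*L)*p + sqrt(4) = p*(-3*p + 6*L) + 2 = 2 + p*(-3*p + 6*L))
(-79*(-61))*(N(-2, 3*5)*6) = (-79*(-61))*((2 - 3*(-2)**2 + 6*(3*5)*(-2))*6) = 4819*((2 - 3*4 + 6*15*(-2))*6) = 4819*((2 - 12 - 180)*6) = 4819*(-190*6) = 4819*(-1140) = -5493660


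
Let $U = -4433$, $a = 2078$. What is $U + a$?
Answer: $-2355$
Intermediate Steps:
$U + a = -4433 + 2078 = -2355$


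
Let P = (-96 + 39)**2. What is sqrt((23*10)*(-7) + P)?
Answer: sqrt(1639) ≈ 40.485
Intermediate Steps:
P = 3249 (P = (-57)**2 = 3249)
sqrt((23*10)*(-7) + P) = sqrt((23*10)*(-7) + 3249) = sqrt(230*(-7) + 3249) = sqrt(-1610 + 3249) = sqrt(1639)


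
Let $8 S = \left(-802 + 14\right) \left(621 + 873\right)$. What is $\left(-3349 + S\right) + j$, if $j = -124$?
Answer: $-150632$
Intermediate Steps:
$S = -147159$ ($S = \frac{\left(-802 + 14\right) \left(621 + 873\right)}{8} = \frac{\left(-788\right) 1494}{8} = \frac{1}{8} \left(-1177272\right) = -147159$)
$\left(-3349 + S\right) + j = \left(-3349 - 147159\right) - 124 = -150508 - 124 = -150632$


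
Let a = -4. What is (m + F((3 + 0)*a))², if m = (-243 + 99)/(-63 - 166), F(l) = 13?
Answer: 9740641/52441 ≈ 185.74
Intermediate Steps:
m = 144/229 (m = -144/(-229) = -144*(-1/229) = 144/229 ≈ 0.62882)
(m + F((3 + 0)*a))² = (144/229 + 13)² = (3121/229)² = 9740641/52441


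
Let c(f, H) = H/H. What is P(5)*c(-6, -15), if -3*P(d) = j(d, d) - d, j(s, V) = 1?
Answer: 4/3 ≈ 1.3333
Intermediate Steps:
c(f, H) = 1
P(d) = -⅓ + d/3 (P(d) = -(1 - d)/3 = -⅓ + d/3)
P(5)*c(-6, -15) = (-⅓ + (⅓)*5)*1 = (-⅓ + 5/3)*1 = (4/3)*1 = 4/3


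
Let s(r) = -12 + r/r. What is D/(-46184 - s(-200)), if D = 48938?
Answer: -48938/46173 ≈ -1.0599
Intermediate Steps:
s(r) = -11 (s(r) = -12 + 1 = -11)
D/(-46184 - s(-200)) = 48938/(-46184 - 1*(-11)) = 48938/(-46184 + 11) = 48938/(-46173) = 48938*(-1/46173) = -48938/46173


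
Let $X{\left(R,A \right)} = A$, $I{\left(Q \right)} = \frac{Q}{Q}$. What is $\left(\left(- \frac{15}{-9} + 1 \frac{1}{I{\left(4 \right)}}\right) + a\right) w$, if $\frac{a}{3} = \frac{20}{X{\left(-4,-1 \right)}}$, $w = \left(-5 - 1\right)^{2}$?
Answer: $-2064$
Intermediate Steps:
$I{\left(Q \right)} = 1$
$w = 36$ ($w = \left(-6\right)^{2} = 36$)
$a = -60$ ($a = 3 \frac{20}{-1} = 3 \cdot 20 \left(-1\right) = 3 \left(-20\right) = -60$)
$\left(\left(- \frac{15}{-9} + 1 \frac{1}{I{\left(4 \right)}}\right) + a\right) w = \left(\left(- \frac{15}{-9} + 1 \cdot 1^{-1}\right) - 60\right) 36 = \left(\left(\left(-15\right) \left(- \frac{1}{9}\right) + 1 \cdot 1\right) - 60\right) 36 = \left(\left(\frac{5}{3} + 1\right) - 60\right) 36 = \left(\frac{8}{3} - 60\right) 36 = \left(- \frac{172}{3}\right) 36 = -2064$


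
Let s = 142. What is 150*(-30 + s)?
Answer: 16800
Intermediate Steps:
150*(-30 + s) = 150*(-30 + 142) = 150*112 = 16800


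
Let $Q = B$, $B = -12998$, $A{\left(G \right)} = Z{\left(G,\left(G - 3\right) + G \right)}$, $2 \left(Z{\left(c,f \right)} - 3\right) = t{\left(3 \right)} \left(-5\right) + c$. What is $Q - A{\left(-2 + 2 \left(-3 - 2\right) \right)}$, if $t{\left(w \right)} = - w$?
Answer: $- \frac{26005}{2} \approx -13003.0$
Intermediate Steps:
$Z{\left(c,f \right)} = \frac{21}{2} + \frac{c}{2}$ ($Z{\left(c,f \right)} = 3 + \frac{\left(-1\right) 3 \left(-5\right) + c}{2} = 3 + \frac{\left(-3\right) \left(-5\right) + c}{2} = 3 + \frac{15 + c}{2} = 3 + \left(\frac{15}{2} + \frac{c}{2}\right) = \frac{21}{2} + \frac{c}{2}$)
$A{\left(G \right)} = \frac{21}{2} + \frac{G}{2}$
$Q = -12998$
$Q - A{\left(-2 + 2 \left(-3 - 2\right) \right)} = -12998 - \left(\frac{21}{2} + \frac{-2 + 2 \left(-3 - 2\right)}{2}\right) = -12998 - \left(\frac{21}{2} + \frac{-2 + 2 \left(-5\right)}{2}\right) = -12998 - \left(\frac{21}{2} + \frac{-2 - 10}{2}\right) = -12998 - \left(\frac{21}{2} + \frac{1}{2} \left(-12\right)\right) = -12998 - \left(\frac{21}{2} - 6\right) = -12998 - \frac{9}{2} = - \frac{26005}{2}$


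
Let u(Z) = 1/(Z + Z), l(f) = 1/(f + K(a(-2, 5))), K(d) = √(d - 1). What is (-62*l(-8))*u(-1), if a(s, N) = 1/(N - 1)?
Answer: -992/259 - 62*I*√3/259 ≈ -3.8301 - 0.41462*I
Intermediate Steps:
a(s, N) = 1/(-1 + N)
K(d) = √(-1 + d)
l(f) = 1/(f + I*√3/2) (l(f) = 1/(f + √(-1 + 1/(-1 + 5))) = 1/(f + √(-1 + 1/4)) = 1/(f + √(-1 + ¼)) = 1/(f + √(-¾)) = 1/(f + I*√3/2))
u(Z) = 1/(2*Z)
(-62*l(-8))*u(-1) = (-124/(2*(-8) + I*√3))*((½)/(-1)) = (-124/(-16 + I*√3))*((½)*(-1)) = -124/(-16 + I*√3)*(-½) = 62/(-16 + I*√3)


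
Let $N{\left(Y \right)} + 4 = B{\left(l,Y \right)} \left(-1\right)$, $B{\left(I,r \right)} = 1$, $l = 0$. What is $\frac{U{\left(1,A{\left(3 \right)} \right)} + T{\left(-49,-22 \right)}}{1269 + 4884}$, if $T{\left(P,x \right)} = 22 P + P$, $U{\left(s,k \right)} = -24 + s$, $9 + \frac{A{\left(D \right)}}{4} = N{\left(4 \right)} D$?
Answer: $- \frac{1150}{6153} \approx -0.1869$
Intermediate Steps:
$N{\left(Y \right)} = -5$ ($N{\left(Y \right)} = -4 + 1 \left(-1\right) = -4 - 1 = -5$)
$A{\left(D \right)} = -36 - 20 D$ ($A{\left(D \right)} = -36 + 4 \left(- 5 D\right) = -36 - 20 D$)
$T{\left(P,x \right)} = 23 P$
$\frac{U{\left(1,A{\left(3 \right)} \right)} + T{\left(-49,-22 \right)}}{1269 + 4884} = \frac{\left(-24 + 1\right) + 23 \left(-49\right)}{1269 + 4884} = \frac{-23 - 1127}{6153} = \left(-1150\right) \frac{1}{6153} = - \frac{1150}{6153}$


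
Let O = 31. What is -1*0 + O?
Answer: 31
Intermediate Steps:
-1*0 + O = -1*0 + 31 = 0 + 31 = 31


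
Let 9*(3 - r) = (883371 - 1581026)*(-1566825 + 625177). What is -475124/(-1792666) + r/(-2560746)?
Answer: 588847347983511797/20657530299762 ≈ 28505.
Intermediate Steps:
r = -656945435413/9 (r = 3 - (883371 - 1581026)*(-1566825 + 625177)/9 = 3 - (-697655)*(-941648)/9 = 3 - ⅑*656945435440 = 3 - 656945435440/9 = -656945435413/9 ≈ -7.2994e+10)
-475124/(-1792666) + r/(-2560746) = -475124/(-1792666) - 656945435413/9/(-2560746) = -475124*(-1/1792666) - 656945435413/9*(-1/2560746) = 237562/896333 + 656945435413/23046714 = 588847347983511797/20657530299762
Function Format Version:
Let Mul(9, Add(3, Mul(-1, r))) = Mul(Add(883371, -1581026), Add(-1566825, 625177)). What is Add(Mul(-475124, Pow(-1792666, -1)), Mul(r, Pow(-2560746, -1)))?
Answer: Rational(588847347983511797, 20657530299762) ≈ 28505.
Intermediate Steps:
r = Rational(-656945435413, 9) (r = Add(3, Mul(Rational(-1, 9), Mul(Add(883371, -1581026), Add(-1566825, 625177)))) = Add(3, Mul(Rational(-1, 9), Mul(-697655, -941648))) = Add(3, Mul(Rational(-1, 9), 656945435440)) = Add(3, Rational(-656945435440, 9)) = Rational(-656945435413, 9) ≈ -7.2994e+10)
Add(Mul(-475124, Pow(-1792666, -1)), Mul(r, Pow(-2560746, -1))) = Add(Mul(-475124, Pow(-1792666, -1)), Mul(Rational(-656945435413, 9), Pow(-2560746, -1))) = Add(Mul(-475124, Rational(-1, 1792666)), Mul(Rational(-656945435413, 9), Rational(-1, 2560746))) = Add(Rational(237562, 896333), Rational(656945435413, 23046714)) = Rational(588847347983511797, 20657530299762)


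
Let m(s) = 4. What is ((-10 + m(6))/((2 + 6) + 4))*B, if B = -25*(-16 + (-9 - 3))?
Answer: -350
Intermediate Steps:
B = 700 (B = -25*(-16 - 12) = -25*(-28) = 700)
((-10 + m(6))/((2 + 6) + 4))*B = ((-10 + 4)/((2 + 6) + 4))*700 = -6/(8 + 4)*700 = -6/12*700 = -6*1/12*700 = -1/2*700 = -350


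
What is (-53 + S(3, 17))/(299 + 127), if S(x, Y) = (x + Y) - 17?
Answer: -25/213 ≈ -0.11737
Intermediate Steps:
S(x, Y) = -17 + Y + x (S(x, Y) = (Y + x) - 17 = -17 + Y + x)
(-53 + S(3, 17))/(299 + 127) = (-53 + (-17 + 17 + 3))/(299 + 127) = (-53 + 3)/426 = -50*1/426 = -25/213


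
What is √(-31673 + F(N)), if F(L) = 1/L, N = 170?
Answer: I*√915349530/170 ≈ 177.97*I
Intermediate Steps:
√(-31673 + F(N)) = √(-31673 + 1/170) = √(-5384409/170) = I*√915349530/170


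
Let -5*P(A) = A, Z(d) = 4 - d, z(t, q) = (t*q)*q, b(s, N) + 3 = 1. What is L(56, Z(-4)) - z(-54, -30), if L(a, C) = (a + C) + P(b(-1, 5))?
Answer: 243322/5 ≈ 48664.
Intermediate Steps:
b(s, N) = -2 (b(s, N) = -3 + 1 = -2)
z(t, q) = t*q² (z(t, q) = (q*t)*q = t*q²)
P(A) = -A/5
L(a, C) = ⅖ + C + a (L(a, C) = (a + C) - ⅕*(-2) = (C + a) + ⅖ = ⅖ + C + a)
L(56, Z(-4)) - z(-54, -30) = (⅖ + (4 - 1*(-4)) + 56) - (-54)*(-30)² = (⅖ + (4 + 4) + 56) - (-54)*900 = (⅖ + 8 + 56) - 1*(-48600) = 322/5 + 48600 = 243322/5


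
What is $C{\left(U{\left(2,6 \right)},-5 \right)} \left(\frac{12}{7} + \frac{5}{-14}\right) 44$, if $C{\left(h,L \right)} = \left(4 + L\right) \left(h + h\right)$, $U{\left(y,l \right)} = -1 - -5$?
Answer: $- \frac{3344}{7} \approx -477.71$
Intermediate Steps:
$U{\left(y,l \right)} = 4$ ($U{\left(y,l \right)} = -1 + 5 = 4$)
$C{\left(h,L \right)} = 2 h \left(4 + L\right)$ ($C{\left(h,L \right)} = \left(4 + L\right) 2 h = 2 h \left(4 + L\right)$)
$C{\left(U{\left(2,6 \right)},-5 \right)} \left(\frac{12}{7} + \frac{5}{-14}\right) 44 = 2 \cdot 4 \left(4 - 5\right) \left(\frac{12}{7} + \frac{5}{-14}\right) 44 = 2 \cdot 4 \left(-1\right) \left(12 \cdot \frac{1}{7} + 5 \left(- \frac{1}{14}\right)\right) 44 = - 8 \left(\frac{12}{7} - \frac{5}{14}\right) 44 = \left(-8\right) \frac{19}{14} \cdot 44 = \left(- \frac{76}{7}\right) 44 = - \frac{3344}{7}$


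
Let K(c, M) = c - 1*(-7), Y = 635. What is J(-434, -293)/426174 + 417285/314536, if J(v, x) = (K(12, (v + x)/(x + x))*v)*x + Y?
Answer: 156329876293/22341177544 ≈ 6.9974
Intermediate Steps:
K(c, M) = 7 + c (K(c, M) = c + 7 = 7 + c)
J(v, x) = 635 + 19*v*x (J(v, x) = ((7 + 12)*v)*x + 635 = (19*v)*x + 635 = 19*v*x + 635 = 635 + 19*v*x)
J(-434, -293)/426174 + 417285/314536 = (635 + 19*(-434)*(-293))/426174 + 417285/314536 = (635 + 2416078)*(1/426174) + 417285*(1/314536) = 2416713*(1/426174) + 417285/314536 = 805571/142058 + 417285/314536 = 156329876293/22341177544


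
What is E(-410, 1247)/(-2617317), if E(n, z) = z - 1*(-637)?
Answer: -628/872439 ≈ -0.00071982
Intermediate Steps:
E(n, z) = 637 + z (E(n, z) = z + 637 = 637 + z)
E(-410, 1247)/(-2617317) = (637 + 1247)/(-2617317) = 1884*(-1/2617317) = -628/872439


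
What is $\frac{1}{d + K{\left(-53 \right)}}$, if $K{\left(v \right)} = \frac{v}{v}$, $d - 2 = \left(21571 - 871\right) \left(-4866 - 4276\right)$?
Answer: $- \frac{1}{189239397} \approx -5.2843 \cdot 10^{-9}$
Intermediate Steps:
$d = -189239398$ ($d = 2 + \left(21571 - 871\right) \left(-4866 - 4276\right) = 2 + 20700 \left(-9142\right) = 2 - 189239400 = -189239398$)
$K{\left(v \right)} = 1$
$\frac{1}{d + K{\left(-53 \right)}} = \frac{1}{-189239398 + 1} = \frac{1}{-189239397} = - \frac{1}{189239397}$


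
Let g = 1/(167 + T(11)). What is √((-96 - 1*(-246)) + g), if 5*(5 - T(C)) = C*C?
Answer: √81921845/739 ≈ 12.248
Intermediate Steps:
T(C) = 5 - C²/5 (T(C) = 5 - C*C/5 = 5 - C²/5)
g = 5/739 (g = 1/(167 + (5 - ⅕*11²)) = 1/(167 + (5 - ⅕*121)) = 1/(167 + (5 - 121/5)) = 1/(167 - 96/5) = 1/(739/5) = 5/739 ≈ 0.0067659)
√((-96 - 1*(-246)) + g) = √((-96 - 1*(-246)) + 5/739) = √((-96 + 246) + 5/739) = √(150 + 5/739) = √(110855/739) = √81921845/739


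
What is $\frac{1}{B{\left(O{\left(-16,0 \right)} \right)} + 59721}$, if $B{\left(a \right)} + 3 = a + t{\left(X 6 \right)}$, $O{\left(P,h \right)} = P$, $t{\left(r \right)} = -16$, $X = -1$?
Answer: $\frac{1}{59686} \approx 1.6754 \cdot 10^{-5}$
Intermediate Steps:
$B{\left(a \right)} = -19 + a$ ($B{\left(a \right)} = -3 + \left(a - 16\right) = -3 + \left(-16 + a\right) = -19 + a$)
$\frac{1}{B{\left(O{\left(-16,0 \right)} \right)} + 59721} = \frac{1}{\left(-19 - 16\right) + 59721} = \frac{1}{-35 + 59721} = \frac{1}{59686}$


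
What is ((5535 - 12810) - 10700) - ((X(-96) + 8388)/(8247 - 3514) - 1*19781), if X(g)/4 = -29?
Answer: 8539526/4733 ≈ 1804.3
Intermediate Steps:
X(g) = -116 (X(g) = 4*(-29) = -116)
((5535 - 12810) - 10700) - ((X(-96) + 8388)/(8247 - 3514) - 1*19781) = ((5535 - 12810) - 10700) - ((-116 + 8388)/(8247 - 3514) - 1*19781) = (-7275 - 10700) - (8272/4733 - 19781) = -17975 - (8272*(1/4733) - 19781) = -17975 - (8272/4733 - 19781) = -17975 - 1*(-93615201/4733) = -17975 + 93615201/4733 = 8539526/4733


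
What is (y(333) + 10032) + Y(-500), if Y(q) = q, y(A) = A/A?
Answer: 9533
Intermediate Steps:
y(A) = 1
(y(333) + 10032) + Y(-500) = (1 + 10032) - 500 = 10033 - 500 = 9533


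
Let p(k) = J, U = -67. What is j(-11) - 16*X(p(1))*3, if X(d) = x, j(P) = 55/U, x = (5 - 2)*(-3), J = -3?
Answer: 28889/67 ≈ 431.18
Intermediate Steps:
x = -9 (x = 3*(-3) = -9)
p(k) = -3
j(P) = -55/67 (j(P) = 55/(-67) = 55*(-1/67) = -55/67)
X(d) = -9
j(-11) - 16*X(p(1))*3 = -55/67 - 16*(-9)*3 = -55/67 + 144*3 = -55/67 + 432 = 28889/67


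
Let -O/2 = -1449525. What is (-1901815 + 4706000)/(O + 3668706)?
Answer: 2804185/6567756 ≈ 0.42696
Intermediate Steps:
O = 2899050 (O = -2*(-1449525) = 2899050)
(-1901815 + 4706000)/(O + 3668706) = (-1901815 + 4706000)/(2899050 + 3668706) = 2804185/6567756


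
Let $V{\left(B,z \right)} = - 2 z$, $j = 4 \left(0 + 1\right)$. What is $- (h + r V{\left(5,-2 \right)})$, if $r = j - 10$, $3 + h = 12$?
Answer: $15$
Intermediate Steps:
$h = 9$ ($h = -3 + 12 = 9$)
$j = 4$ ($j = 4 \cdot 1 = 4$)
$r = -6$ ($r = 4 - 10 = -6$)
$- (h + r V{\left(5,-2 \right)}) = - (9 - 6 \left(\left(-2\right) \left(-2\right)\right)) = - (9 - 24) = \left(-1\right) \left(-15\right) = 15$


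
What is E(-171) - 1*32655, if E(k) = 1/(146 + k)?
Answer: -816376/25 ≈ -32655.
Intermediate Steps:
E(-171) - 1*32655 = 1/(146 - 171) - 1*32655 = 1/(-25) - 32655 = -1/25 - 32655 = -816376/25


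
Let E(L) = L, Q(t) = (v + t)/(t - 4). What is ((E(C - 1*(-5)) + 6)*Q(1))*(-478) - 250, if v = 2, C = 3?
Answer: 6442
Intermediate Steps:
Q(t) = (2 + t)/(-4 + t) (Q(t) = (2 + t)/(t - 4) = (2 + t)/(-4 + t))
((E(C - 1*(-5)) + 6)*Q(1))*(-478) - 250 = (((3 - 1*(-5)) + 6)*((2 + 1)/(-4 + 1)))*(-478) - 250 = (((3 + 5) + 6)*(3/(-3)))*(-478) - 250 = ((8 + 6)*(-⅓*3))*(-478) - 250 = (14*(-1))*(-478) - 250 = -14*(-478) - 250 = 6692 - 250 = 6442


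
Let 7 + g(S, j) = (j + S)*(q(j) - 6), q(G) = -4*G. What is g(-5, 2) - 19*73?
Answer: -1352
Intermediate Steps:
g(S, j) = -7 + (-6 - 4*j)*(S + j) (g(S, j) = -7 + (j + S)*(-4*j - 6) = -7 + (S + j)*(-6 - 4*j) = -7 + (-6 - 4*j)*(S + j))
g(-5, 2) - 19*73 = (-7 - 6*(-5) - 6*2 - 4*2² - 4*(-5)*2) - 19*73 = (-7 + 30 - 12 - 4*4 + 40) - 1387 = (-7 + 30 - 12 - 16 + 40) - 1387 = 35 - 1387 = -1352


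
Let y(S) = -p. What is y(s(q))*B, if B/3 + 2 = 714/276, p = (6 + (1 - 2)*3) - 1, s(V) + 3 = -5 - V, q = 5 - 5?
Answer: -81/23 ≈ -3.5217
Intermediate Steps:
q = 0
s(V) = -8 - V (s(V) = -3 + (-5 - V) = -8 - V)
p = 2 (p = (6 - 1*3) - 1 = (6 - 3) - 1 = 3 - 1 = 2)
B = 81/46 (B = -6 + 3*(714/276) = -6 + 3*(714*(1/276)) = -6 + 3*(119/46) = -6 + 357/46 = 81/46 ≈ 1.7609)
y(S) = -2 (y(S) = -1*2 = -2)
y(s(q))*B = -2*81/46 = -81/23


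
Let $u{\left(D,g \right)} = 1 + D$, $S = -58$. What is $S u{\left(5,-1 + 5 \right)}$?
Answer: $-348$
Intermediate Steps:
$S u{\left(5,-1 + 5 \right)} = - 58 \left(1 + 5\right) = \left(-58\right) 6 = -348$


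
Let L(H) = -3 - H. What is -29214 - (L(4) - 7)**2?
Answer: -29410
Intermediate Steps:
-29214 - (L(4) - 7)**2 = -29214 - ((-3 - 1*4) - 7)**2 = -29214 - ((-3 - 4) - 7)**2 = -29214 - (-7 - 7)**2 = -29214 - 1*(-14)**2 = -29214 - 1*196 = -29214 - 196 = -29410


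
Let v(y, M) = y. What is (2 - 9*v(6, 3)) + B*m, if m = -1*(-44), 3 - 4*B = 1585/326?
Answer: -23629/326 ≈ -72.482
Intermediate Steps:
B = -607/1304 (B = ¾ - 1585/(4*326) = ¾ - ¼*1585/326 = ¾ - 1585/1304 = -607/1304 ≈ -0.46549)
m = 44
(2 - 9*v(6, 3)) + B*m = (2 - 9*6) - 607/1304*44 = (2 - 54) - 6677/326 = -52 - 6677/326 = -23629/326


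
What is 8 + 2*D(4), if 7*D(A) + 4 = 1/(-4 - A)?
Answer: 191/28 ≈ 6.8214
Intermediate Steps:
D(A) = -4/7 + 1/(7*(-4 - A))
8 + 2*D(4) = 8 + 2*((-17 - 4*4)/(7*(4 + 4))) = 8 + 2*((⅐)*(-17 - 16)/8) = 8 + 2*((⅐)*(⅛)*(-33)) = 8 + 2*(-33/56) = 8 - 33/28 = 191/28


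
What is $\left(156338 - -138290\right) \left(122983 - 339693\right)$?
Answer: $-63848833880$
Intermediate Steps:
$\left(156338 - -138290\right) \left(122983 - 339693\right) = \left(156338 + 138290\right) \left(-216710\right) = 294628 \left(-216710\right) = -63848833880$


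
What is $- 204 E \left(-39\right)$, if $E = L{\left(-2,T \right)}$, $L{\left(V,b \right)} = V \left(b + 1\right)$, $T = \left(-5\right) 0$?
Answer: $-15912$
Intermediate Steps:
$T = 0$
$L{\left(V,b \right)} = V \left(1 + b\right)$
$E = -2$ ($E = - 2 \left(1 + 0\right) = \left(-2\right) 1 = -2$)
$- 204 E \left(-39\right) = \left(-204\right) \left(-2\right) \left(-39\right) = 408 \left(-39\right) = -15912$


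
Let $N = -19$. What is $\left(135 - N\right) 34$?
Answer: $5236$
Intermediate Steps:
$\left(135 - N\right) 34 = \left(135 - -19\right) 34 = \left(135 + 19\right) 34 = 154 \cdot 34 = 5236$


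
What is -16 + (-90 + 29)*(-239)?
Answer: 14563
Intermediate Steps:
-16 + (-90 + 29)*(-239) = -16 - 61*(-239) = -16 + 14579 = 14563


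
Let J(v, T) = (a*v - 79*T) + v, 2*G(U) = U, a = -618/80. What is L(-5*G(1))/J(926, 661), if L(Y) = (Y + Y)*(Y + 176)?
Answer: 17350/1168927 ≈ 0.014843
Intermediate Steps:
a = -309/40 (a = -618*1/80 = -309/40 ≈ -7.7250)
G(U) = U/2
L(Y) = 2*Y*(176 + Y) (L(Y) = (2*Y)*(176 + Y) = 2*Y*(176 + Y))
J(v, T) = -79*T - 269*v/40 (J(v, T) = (-309*v/40 - 79*T) + v = (-79*T - 309*v/40) + v = -79*T - 269*v/40)
L(-5*G(1))/J(926, 661) = (2*(-5/2)*(176 - 5/2))/(-79*661 - 269/40*926) = (2*(-5*½)*(176 - 5*½))/(-52219 - 124547/20) = (2*(-5/2)*(176 - 5/2))/(-1168927/20) = (2*(-5/2)*(347/2))*(-20/1168927) = -1735/2*(-20/1168927) = 17350/1168927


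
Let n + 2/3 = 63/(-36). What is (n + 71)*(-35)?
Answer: -28805/12 ≈ -2400.4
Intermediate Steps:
n = -29/12 (n = -⅔ + 63/(-36) = -⅔ + 63*(-1/36) = -⅔ - 7/4 = -29/12 ≈ -2.4167)
(n + 71)*(-35) = (-29/12 + 71)*(-35) = (823/12)*(-35) = -28805/12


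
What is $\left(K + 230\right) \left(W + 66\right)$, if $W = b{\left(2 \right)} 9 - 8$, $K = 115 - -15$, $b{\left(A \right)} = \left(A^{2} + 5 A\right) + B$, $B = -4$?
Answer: $53280$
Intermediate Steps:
$b{\left(A \right)} = -4 + A^{2} + 5 A$ ($b{\left(A \right)} = \left(A^{2} + 5 A\right) - 4 = -4 + A^{2} + 5 A$)
$K = 130$ ($K = 115 + 15 = 130$)
$W = 82$ ($W = \left(-4 + 2^{2} + 5 \cdot 2\right) 9 - 8 = \left(-4 + 4 + 10\right) 9 - 8 = 10 \cdot 9 - 8 = 90 - 8 = 82$)
$\left(K + 230\right) \left(W + 66\right) = \left(130 + 230\right) \left(82 + 66\right) = 360 \cdot 148 = 53280$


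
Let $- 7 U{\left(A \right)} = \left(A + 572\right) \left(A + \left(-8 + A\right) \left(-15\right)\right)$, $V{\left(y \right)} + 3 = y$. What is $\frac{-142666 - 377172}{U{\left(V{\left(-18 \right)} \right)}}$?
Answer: $\frac{1819433}{114057} \approx 15.952$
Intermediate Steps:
$V{\left(y \right)} = -3 + y$
$U{\left(A \right)} = - \frac{\left(120 - 14 A\right) \left(572 + A\right)}{7}$ ($U{\left(A \right)} = - \frac{\left(A + 572\right) \left(A + \left(-8 + A\right) \left(-15\right)\right)}{7} = - \frac{\left(572 + A\right) \left(A - \left(-120 + 15 A\right)\right)}{7} = - \frac{\left(572 + A\right) \left(120 - 14 A\right)}{7} = - \frac{\left(120 - 14 A\right) \left(572 + A\right)}{7}$)
$\frac{-142666 - 377172}{U{\left(V{\left(-18 \right)} \right)}} = \frac{-142666 - 377172}{- \frac{68640}{7} + 2 \left(-3 - 18\right)^{2} + \frac{7888 \left(-3 - 18\right)}{7}} = - \frac{519838}{- \frac{68640}{7} + 2 \left(-21\right)^{2} + \frac{7888}{7} \left(-21\right)} = - \frac{519838}{- \frac{68640}{7} + 2 \cdot 441 - 23664} = - \frac{519838}{- \frac{68640}{7} + 882 - 23664} = - \frac{519838}{- \frac{228114}{7}} = \left(-519838\right) \left(- \frac{7}{228114}\right) = \frac{1819433}{114057}$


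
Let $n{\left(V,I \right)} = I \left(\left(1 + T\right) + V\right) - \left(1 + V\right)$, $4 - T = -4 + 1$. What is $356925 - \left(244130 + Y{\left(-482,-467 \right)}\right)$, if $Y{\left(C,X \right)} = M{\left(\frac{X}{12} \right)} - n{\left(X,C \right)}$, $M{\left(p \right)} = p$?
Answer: $\frac{4014455}{12} \approx 3.3454 \cdot 10^{5}$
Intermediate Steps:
$T = 7$ ($T = 4 - \left(-4 + 1\right) = 4 - -3 = 4 + 3 = 7$)
$n{\left(V,I \right)} = -1 - V + I \left(8 + V\right)$ ($n{\left(V,I \right)} = I \left(\left(1 + 7\right) + V\right) - \left(1 + V\right) = I \left(8 + V\right) - \left(1 + V\right) = -1 - V + I \left(8 + V\right)$)
$Y{\left(C,X \right)} = 1 - 8 C + \frac{13 X}{12} - C X$ ($Y{\left(C,X \right)} = \frac{X}{12} - \left(-1 - X + 8 C + C X\right) = 1 - 8 C + \frac{13 X}{12} - C X$)
$356925 - \left(244130 + Y{\left(-482,-467 \right)}\right) = 356925 - \left(244130 + \left(1 - -3856 + \frac{13}{12} \left(-467\right) - \left(-482\right) \left(-467\right)\right)\right) = 356925 - \left(244130 + \left(1 + 3856 - \frac{6071}{12} - 225094\right)\right) = 356925 - \left(244130 - \frac{2660915}{12}\right) = 356925 - \frac{268645}{12} = \frac{4014455}{12}$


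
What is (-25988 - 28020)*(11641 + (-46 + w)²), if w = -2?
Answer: -753141560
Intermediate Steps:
(-25988 - 28020)*(11641 + (-46 + w)²) = (-25988 - 28020)*(11641 + (-46 - 2)²) = -54008*(11641 + (-48)²) = -54008*(11641 + 2304) = -54008*13945 = -753141560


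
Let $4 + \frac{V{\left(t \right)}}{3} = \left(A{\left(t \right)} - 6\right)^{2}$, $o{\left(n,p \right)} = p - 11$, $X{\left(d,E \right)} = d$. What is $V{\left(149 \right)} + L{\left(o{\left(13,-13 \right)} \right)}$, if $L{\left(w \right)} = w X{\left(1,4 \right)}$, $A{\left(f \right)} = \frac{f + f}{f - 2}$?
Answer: $\frac{81748}{7203} \approx 11.349$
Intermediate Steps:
$A{\left(f \right)} = \frac{2 f}{-2 + f}$
$o{\left(n,p \right)} = -11 + p$
$L{\left(w \right)} = w$ ($L{\left(w \right)} = w 1 = w$)
$V{\left(t \right)} = -12 + 3 \left(-6 + \frac{2 t}{-2 + t}\right)^{2}$ ($V{\left(t \right)} = -12 + 3 \left(\frac{2 t}{-2 + t} - 6\right)^{2} = -12 + 3 \left(-6 + \frac{2 t}{-2 + t}\right)^{2}$)
$V{\left(149 \right)} + L{\left(o{\left(13,-13 \right)} \right)} = \left(-12 + \frac{48 \left(3 - 149\right)^{2}}{\left(-2 + 149\right)^{2}}\right) - 24 = \left(-12 + \frac{48 \left(3 - 149\right)^{2}}{21609}\right) - 24 = \left(-12 + 48 \cdot \frac{1}{21609} \left(-146\right)^{2}\right) - 24 = \left(-12 + 48 \cdot \frac{1}{21609} \cdot 21316\right) - 24 = \left(-12 + \frac{341056}{7203}\right) - 24 = \frac{254620}{7203} - 24 = \frac{81748}{7203}$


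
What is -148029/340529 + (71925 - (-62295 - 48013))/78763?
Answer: 7199487590/3831583661 ≈ 1.8790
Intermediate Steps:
-148029/340529 + (71925 - (-62295 - 48013))/78763 = -148029*1/340529 + (71925 - 1*(-110308))*(1/78763) = -21147/48647 + (71925 + 110308)*(1/78763) = -21147/48647 + 182233*(1/78763) = -21147/48647 + 182233/78763 = 7199487590/3831583661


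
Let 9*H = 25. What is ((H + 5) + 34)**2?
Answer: 141376/81 ≈ 1745.4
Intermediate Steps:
H = 25/9 (H = (1/9)*25 = 25/9 ≈ 2.7778)
((H + 5) + 34)**2 = ((25/9 + 5) + 34)**2 = (70/9 + 34)**2 = (376/9)**2 = 141376/81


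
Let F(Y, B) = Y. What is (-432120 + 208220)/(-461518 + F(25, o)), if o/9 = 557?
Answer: 223900/461493 ≈ 0.48516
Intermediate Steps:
o = 5013 (o = 9*557 = 5013)
(-432120 + 208220)/(-461518 + F(25, o)) = (-432120 + 208220)/(-461518 + 25) = -223900/(-461493) = -223900*(-1/461493) = 223900/461493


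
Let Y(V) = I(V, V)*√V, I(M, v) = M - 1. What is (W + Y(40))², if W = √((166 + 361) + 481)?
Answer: 61848 + 1872*√70 ≈ 77510.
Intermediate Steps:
I(M, v) = -1 + M
Y(V) = √V*(-1 + V) (Y(V) = (-1 + V)*√V = √V*(-1 + V))
W = 12*√7 (W = √(527 + 481) = √1008 = 12*√7 ≈ 31.749)
(W + Y(40))² = (12*√7 + √40*(-1 + 40))² = (12*√7 + (2*√10)*39)² = (12*√7 + 78*√10)²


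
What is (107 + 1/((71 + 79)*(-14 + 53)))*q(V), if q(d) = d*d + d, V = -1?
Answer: 0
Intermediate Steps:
q(d) = d + d**2 (q(d) = d**2 + d = d + d**2)
(107 + 1/((71 + 79)*(-14 + 53)))*q(V) = (107 + 1/((71 + 79)*(-14 + 53)))*(-(1 - 1)) = (107 + 1/(150*39))*(-1*0) = (107 + 1/5850)*0 = (625951/5850)*0 = 0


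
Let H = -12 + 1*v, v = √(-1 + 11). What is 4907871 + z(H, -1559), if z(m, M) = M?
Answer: 4906312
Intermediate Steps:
v = √10 ≈ 3.1623
H = -12 + √10 (H = -12 + 1*√10 = -12 + √10 ≈ -8.8377)
4907871 + z(H, -1559) = 4907871 - 1559 = 4906312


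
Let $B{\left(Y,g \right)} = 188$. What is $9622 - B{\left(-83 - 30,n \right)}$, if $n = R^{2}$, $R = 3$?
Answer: $9434$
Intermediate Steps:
$n = 9$ ($n = 3^{2} = 9$)
$9622 - B{\left(-83 - 30,n \right)} = 9622 - 188 = 9434$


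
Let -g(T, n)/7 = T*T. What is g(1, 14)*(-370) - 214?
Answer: 2376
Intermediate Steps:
g(T, n) = -7*T² (g(T, n) = -7*T*T = -7*T²)
g(1, 14)*(-370) - 214 = -7*1²*(-370) - 214 = -7*1*(-370) - 214 = -7*(-370) - 214 = 2590 - 214 = 2376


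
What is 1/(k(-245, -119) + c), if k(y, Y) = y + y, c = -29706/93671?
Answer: -93671/45928496 ≈ -0.0020395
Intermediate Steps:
c = -29706/93671 (c = -29706*1/93671 = -29706/93671 ≈ -0.31713)
k(y, Y) = 2*y
1/(k(-245, -119) + c) = 1/(2*(-245) - 29706/93671) = 1/(-490 - 29706/93671) = 1/(-45928496/93671) = -93671/45928496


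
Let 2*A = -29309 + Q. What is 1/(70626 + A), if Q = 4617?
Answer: 1/58280 ≈ 1.7159e-5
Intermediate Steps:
A = -12346 (A = (-29309 + 4617)/2 = (½)*(-24692) = -12346)
1/(70626 + A) = 1/(70626 - 12346) = 1/58280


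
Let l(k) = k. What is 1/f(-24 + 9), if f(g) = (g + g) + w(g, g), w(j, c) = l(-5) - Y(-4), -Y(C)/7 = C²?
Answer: 1/77 ≈ 0.012987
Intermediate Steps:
Y(C) = -7*C²
w(j, c) = 107 (w(j, c) = -5 - (-7)*(-4)² = -5 - (-7)*16 = -5 - 1*(-112) = -5 + 112 = 107)
f(g) = 107 + 2*g (f(g) = (g + g) + 107 = 2*g + 107 = 107 + 2*g)
1/f(-24 + 9) = 1/(107 + 2*(-24 + 9)) = 1/(107 + 2*(-15)) = 1/(107 - 30) = 1/77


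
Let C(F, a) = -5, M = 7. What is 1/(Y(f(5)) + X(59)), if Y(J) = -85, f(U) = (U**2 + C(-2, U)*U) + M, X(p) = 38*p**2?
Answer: 1/132193 ≈ 7.5647e-6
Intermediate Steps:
f(U) = 7 + U**2 - 5*U (f(U) = (U**2 - 5*U) + 7 = 7 + U**2 - 5*U)
1/(Y(f(5)) + X(59)) = 1/(-85 + 38*59**2) = 1/(-85 + 38*3481) = 1/(-85 + 132278) = 1/132193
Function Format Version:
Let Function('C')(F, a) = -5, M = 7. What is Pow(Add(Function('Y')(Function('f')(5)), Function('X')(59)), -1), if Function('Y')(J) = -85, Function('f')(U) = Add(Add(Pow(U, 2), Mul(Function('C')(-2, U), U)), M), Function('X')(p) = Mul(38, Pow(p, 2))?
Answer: Rational(1, 132193) ≈ 7.5647e-6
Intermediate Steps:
Function('f')(U) = Add(7, Pow(U, 2), Mul(-5, U)) (Function('f')(U) = Add(Add(Pow(U, 2), Mul(-5, U)), 7) = Add(7, Pow(U, 2), Mul(-5, U)))
Pow(Add(Function('Y')(Function('f')(5)), Function('X')(59)), -1) = Pow(Add(-85, Mul(38, Pow(59, 2))), -1) = Pow(Add(-85, Mul(38, 3481)), -1) = Pow(Add(-85, 132278), -1) = Pow(132193, -1) = Rational(1, 132193)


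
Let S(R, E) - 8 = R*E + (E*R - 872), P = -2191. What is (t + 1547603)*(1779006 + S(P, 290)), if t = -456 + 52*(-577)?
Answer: 769740706766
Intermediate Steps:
S(R, E) = -864 + 2*E*R (S(R, E) = 8 + (R*E + (E*R - 872)) = 8 + (E*R + (-872 + E*R)) = 8 + (-872 + 2*E*R) = -864 + 2*E*R)
t = -30460 (t = -456 - 30004 = -30460)
(t + 1547603)*(1779006 + S(P, 290)) = (-30460 + 1547603)*(1779006 + (-864 + 2*290*(-2191))) = 1517143*(1779006 + (-864 - 1270780)) = 1517143*(1779006 - 1271644) = 1517143*507362 = 769740706766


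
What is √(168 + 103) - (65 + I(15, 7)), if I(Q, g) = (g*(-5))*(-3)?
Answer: -170 + √271 ≈ -153.54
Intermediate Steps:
I(Q, g) = 15*g (I(Q, g) = -5*g*(-3) = 15*g)
√(168 + 103) - (65 + I(15, 7)) = √(168 + 103) - (65 + 15*7) = √271 - (65 + 105) = √271 - 1*170 = √271 - 170 = -170 + √271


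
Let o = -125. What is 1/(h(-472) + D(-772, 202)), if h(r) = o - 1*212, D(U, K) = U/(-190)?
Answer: -95/31629 ≈ -0.0030036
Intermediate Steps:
D(U, K) = -U/190 (D(U, K) = U*(-1/190) = -U/190)
h(r) = -337 (h(r) = -125 - 1*212 = -125 - 212 = -337)
1/(h(-472) + D(-772, 202)) = 1/(-337 - 1/190*(-772)) = 1/(-337 + 386/95) = 1/(-31629/95) = -95/31629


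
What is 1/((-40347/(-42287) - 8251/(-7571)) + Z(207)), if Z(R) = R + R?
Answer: 320154877/133198496252 ≈ 0.0024036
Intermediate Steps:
Z(R) = 2*R
1/((-40347/(-42287) - 8251/(-7571)) + Z(207)) = 1/((-40347/(-42287) - 8251/(-7571)) + 2*207) = 1/((-40347*(-1/42287) - 8251*(-1/7571)) + 414) = 1/((40347/42287 + 8251/7571) + 414) = 1/(654377174/320154877 + 414) = 1/(133198496252/320154877) = 320154877/133198496252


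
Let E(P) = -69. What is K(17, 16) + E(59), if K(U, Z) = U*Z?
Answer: 203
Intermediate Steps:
K(17, 16) + E(59) = 17*16 - 69 = 272 - 69 = 203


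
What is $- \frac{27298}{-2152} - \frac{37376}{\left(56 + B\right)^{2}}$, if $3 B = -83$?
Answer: $- \frac{263335159}{7774100} \approx -33.873$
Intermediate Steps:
$B = - \frac{83}{3}$ ($B = \frac{1}{3} \left(-83\right) = - \frac{83}{3} \approx -27.667$)
$- \frac{27298}{-2152} - \frac{37376}{\left(56 + B\right)^{2}} = - \frac{27298}{-2152} - \frac{37376}{\left(56 - \frac{83}{3}\right)^{2}} = \left(-27298\right) \left(- \frac{1}{2152}\right) - \frac{37376}{\left(\frac{85}{3}\right)^{2}} = \frac{13649}{1076} - \frac{37376}{\frac{7225}{9}} = \frac{13649}{1076} - \frac{336384}{7225} = - \frac{263335159}{7774100}$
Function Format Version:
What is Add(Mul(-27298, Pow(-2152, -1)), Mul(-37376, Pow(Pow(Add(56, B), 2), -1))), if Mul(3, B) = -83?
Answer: Rational(-263335159, 7774100) ≈ -33.873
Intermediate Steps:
B = Rational(-83, 3) (B = Mul(Rational(1, 3), -83) = Rational(-83, 3) ≈ -27.667)
Add(Mul(-27298, Pow(-2152, -1)), Mul(-37376, Pow(Pow(Add(56, B), 2), -1))) = Add(Mul(-27298, Pow(-2152, -1)), Mul(-37376, Pow(Pow(Add(56, Rational(-83, 3)), 2), -1))) = Add(Mul(-27298, Rational(-1, 2152)), Mul(-37376, Pow(Pow(Rational(85, 3), 2), -1))) = Add(Rational(13649, 1076), Mul(-37376, Pow(Rational(7225, 9), -1))) = Add(Rational(13649, 1076), Mul(-37376, Rational(9, 7225))) = Add(Rational(13649, 1076), Rational(-336384, 7225)) = Rational(-263335159, 7774100)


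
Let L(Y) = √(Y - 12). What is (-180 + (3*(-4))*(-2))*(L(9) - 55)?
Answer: 8580 - 156*I*√3 ≈ 8580.0 - 270.2*I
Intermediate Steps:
L(Y) = √(-12 + Y)
(-180 + (3*(-4))*(-2))*(L(9) - 55) = (-180 + (3*(-4))*(-2))*(√(-12 + 9) - 55) = (-180 - 12*(-2))*(√(-3) - 55) = (-180 + 24)*(I*√3 - 55) = -156*(-55 + I*√3) = 8580 - 156*I*√3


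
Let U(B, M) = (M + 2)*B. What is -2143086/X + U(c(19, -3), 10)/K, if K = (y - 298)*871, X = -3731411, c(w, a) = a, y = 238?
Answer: 9344333763/16250294905 ≈ 0.57503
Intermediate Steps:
U(B, M) = B*(2 + M) (U(B, M) = (2 + M)*B = B*(2 + M))
K = -52260 (K = (238 - 298)*871 = -60*871 = -52260)
-2143086/X + U(c(19, -3), 10)/K = -2143086/(-3731411) - 3*(2 + 10)/(-52260) = -2143086*(-1/3731411) - 3*12*(-1/52260) = 2143086/3731411 - 36*(-1/52260) = 2143086/3731411 + 3/4355 = 9344333763/16250294905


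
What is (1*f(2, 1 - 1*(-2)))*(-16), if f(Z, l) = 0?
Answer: 0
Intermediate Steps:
(1*f(2, 1 - 1*(-2)))*(-16) = (1*0)*(-16) = 0*(-16) = 0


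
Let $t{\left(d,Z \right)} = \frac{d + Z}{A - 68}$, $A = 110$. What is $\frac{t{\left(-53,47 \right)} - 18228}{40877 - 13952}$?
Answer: $- \frac{127597}{188475} \approx -0.677$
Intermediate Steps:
$t{\left(d,Z \right)} = \frac{Z}{42} + \frac{d}{42}$ ($t{\left(d,Z \right)} = \frac{d + Z}{110 - 68} = \frac{Z + d}{42} = \left(Z + d\right) \frac{1}{42} = \frac{Z}{42} + \frac{d}{42}$)
$\frac{t{\left(-53,47 \right)} - 18228}{40877 - 13952} = \frac{\left(\frac{1}{42} \cdot 47 + \frac{1}{42} \left(-53\right)\right) - 18228}{40877 - 13952} = \frac{\left(\frac{47}{42} - \frac{53}{42}\right) - 18228}{26925} = \left(- \frac{1}{7} - 18228\right) \frac{1}{26925} = \left(- \frac{127597}{7}\right) \frac{1}{26925} = - \frac{127597}{188475}$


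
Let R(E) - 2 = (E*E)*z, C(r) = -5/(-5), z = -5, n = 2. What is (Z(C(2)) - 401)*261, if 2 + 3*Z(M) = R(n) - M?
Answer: -106488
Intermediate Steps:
C(r) = 1 (C(r) = -5*(-1/5) = 1)
R(E) = 2 - 5*E**2 (R(E) = 2 + (E*E)*(-5) = 2 + E**2*(-5) = 2 - 5*E**2)
Z(M) = -20/3 - M/3 (Z(M) = -2/3 + ((2 - 5*2**2) - M)/3 = -2/3 + ((2 - 5*4) - M)/3 = -2/3 + ((2 - 20) - M)/3 = -2/3 + (-18 - M)/3 = -2/3 + (-6 - M/3) = -20/3 - M/3)
(Z(C(2)) - 401)*261 = ((-20/3 - 1/3*1) - 401)*261 = ((-20/3 - 1/3) - 401)*261 = (-7 - 401)*261 = -408*261 = -106488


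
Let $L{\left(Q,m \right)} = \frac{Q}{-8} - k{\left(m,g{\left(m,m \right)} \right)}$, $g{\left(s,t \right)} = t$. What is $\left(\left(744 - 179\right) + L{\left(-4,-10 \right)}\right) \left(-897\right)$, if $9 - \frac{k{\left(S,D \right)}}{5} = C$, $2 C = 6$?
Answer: $- \frac{960687}{2} \approx -4.8034 \cdot 10^{5}$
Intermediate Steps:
$C = 3$ ($C = \frac{1}{2} \cdot 6 = 3$)
$k{\left(S,D \right)} = 30$ ($k{\left(S,D \right)} = 45 - 15 = 30$)
$L{\left(Q,m \right)} = -30 - \frac{Q}{8}$ ($L{\left(Q,m \right)} = \frac{Q}{-8} - 30 = Q \left(- \frac{1}{8}\right) - 30 = - \frac{Q}{8} - 30 = -30 - \frac{Q}{8}$)
$\left(\left(744 - 179\right) + L{\left(-4,-10 \right)}\right) \left(-897\right) = \left(\left(744 - 179\right) - \frac{59}{2}\right) \left(-897\right) = \left(565 + \left(-30 + \frac{1}{2}\right)\right) \left(-897\right) = \left(565 - \frac{59}{2}\right) \left(-897\right) = \frac{1071}{2} \left(-897\right) = - \frac{960687}{2}$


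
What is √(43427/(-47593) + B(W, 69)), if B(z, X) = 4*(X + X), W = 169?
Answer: √1248264873037/47593 ≈ 23.475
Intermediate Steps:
B(z, X) = 8*X (B(z, X) = 4*(2*X) = 8*X)
√(43427/(-47593) + B(W, 69)) = √(43427/(-47593) + 8*69) = √(43427*(-1/47593) + 552) = √(-43427/47593 + 552) = √(26227909/47593) = √1248264873037/47593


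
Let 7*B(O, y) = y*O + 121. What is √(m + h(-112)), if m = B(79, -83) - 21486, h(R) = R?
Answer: I*√1103354/7 ≈ 150.06*I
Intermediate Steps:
B(O, y) = 121/7 + O*y/7 (B(O, y) = (y*O + 121)/7 = (O*y + 121)/7 = (121 + O*y)/7 = 121/7 + O*y/7)
m = -156838/7 (m = (121/7 + (⅐)*79*(-83)) - 21486 = (121/7 - 6557/7) - 21486 = -6436/7 - 21486 = -156838/7 ≈ -22405.)
√(m + h(-112)) = √(-156838/7 - 112) = √(-157622/7) = I*√1103354/7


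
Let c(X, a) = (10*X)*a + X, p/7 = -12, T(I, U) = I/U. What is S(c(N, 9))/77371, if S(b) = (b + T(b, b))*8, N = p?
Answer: -61144/77371 ≈ -0.79027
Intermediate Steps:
p = -84 (p = 7*(-12) = -84)
N = -84
c(X, a) = X + 10*X*a (c(X, a) = 10*X*a + X = X + 10*X*a)
S(b) = 8 + 8*b (S(b) = (b + b/b)*8 = (b + 1)*8 = (1 + b)*8 = 8 + 8*b)
S(c(N, 9))/77371 = (8 + 8*(-84*(1 + 10*9)))/77371 = (8 + 8*(-84*(1 + 90)))*(1/77371) = (8 + 8*(-84*91))*(1/77371) = (8 + 8*(-7644))*(1/77371) = (8 - 61152)*(1/77371) = -61144*1/77371 = -61144/77371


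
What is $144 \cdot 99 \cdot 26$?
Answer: $370656$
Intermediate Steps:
$144 \cdot 99 \cdot 26 = 14256 \cdot 26 = 370656$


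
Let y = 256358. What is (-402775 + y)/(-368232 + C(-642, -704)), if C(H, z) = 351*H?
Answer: 146417/593574 ≈ 0.24667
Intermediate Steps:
(-402775 + y)/(-368232 + C(-642, -704)) = (-402775 + 256358)/(-368232 + 351*(-642)) = -146417/(-368232 - 225342) = -146417/(-593574) = -146417*(-1/593574) = 146417/593574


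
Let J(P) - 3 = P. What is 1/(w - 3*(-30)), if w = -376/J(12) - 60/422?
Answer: 3165/205064 ≈ 0.015434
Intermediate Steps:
J(P) = 3 + P
w = -79786/3165 (w = -376/(3 + 12) - 60/422 = -376/15 - 60*1/422 = -376*1/15 - 30/211 = -376/15 - 30/211 = -79786/3165 ≈ -25.209)
1/(w - 3*(-30)) = 1/(-79786/3165 - 3*(-30)) = 1/(-79786/3165 + 90) = 1/(205064/3165) = 3165/205064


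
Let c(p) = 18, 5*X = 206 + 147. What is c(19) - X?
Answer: -263/5 ≈ -52.600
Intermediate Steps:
X = 353/5 (X = (206 + 147)/5 = (1/5)*353 = 353/5 ≈ 70.600)
c(19) - X = 18 - 1*353/5 = 18 - 353/5 = -263/5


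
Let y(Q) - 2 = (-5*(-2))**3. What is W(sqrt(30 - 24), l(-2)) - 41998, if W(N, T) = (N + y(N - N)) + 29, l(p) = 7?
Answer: -40967 + sqrt(6) ≈ -40965.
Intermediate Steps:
y(Q) = 1002 (y(Q) = 2 + (-5*(-2))**3 = 2 + 10**3 = 2 + 1000 = 1002)
W(N, T) = 1031 + N (W(N, T) = (N + 1002) + 29 = (1002 + N) + 29 = 1031 + N)
W(sqrt(30 - 24), l(-2)) - 41998 = (1031 + sqrt(30 - 24)) - 41998 = (1031 + sqrt(6)) - 41998 = -40967 + sqrt(6)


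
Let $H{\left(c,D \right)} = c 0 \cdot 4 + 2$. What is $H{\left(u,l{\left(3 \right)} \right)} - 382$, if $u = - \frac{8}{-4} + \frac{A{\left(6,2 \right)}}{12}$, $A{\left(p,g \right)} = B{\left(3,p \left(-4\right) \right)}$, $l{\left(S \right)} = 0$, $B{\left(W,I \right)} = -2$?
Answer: $-380$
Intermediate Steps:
$A{\left(p,g \right)} = -2$
$u = \frac{11}{6}$ ($u = - \frac{8}{-4} - \frac{2}{12} = \left(-8\right) \left(- \frac{1}{4}\right) - \frac{1}{6} = 2 - \frac{1}{6} = \frac{11}{6} \approx 1.8333$)
$H{\left(c,D \right)} = 2$ ($H{\left(c,D \right)} = 0 \cdot 4 + 2 = 0 + 2 = 2$)
$H{\left(u,l{\left(3 \right)} \right)} - 382 = 2 - 382 = -380$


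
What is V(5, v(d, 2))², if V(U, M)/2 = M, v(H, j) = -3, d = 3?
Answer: 36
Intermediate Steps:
V(U, M) = 2*M
V(5, v(d, 2))² = (2*(-3))² = (-6)² = 36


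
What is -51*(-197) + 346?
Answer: 10393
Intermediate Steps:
-51*(-197) + 346 = 10047 + 346 = 10393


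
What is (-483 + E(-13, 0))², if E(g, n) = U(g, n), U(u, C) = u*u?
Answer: 98596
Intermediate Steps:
U(u, C) = u²
E(g, n) = g²
(-483 + E(-13, 0))² = (-483 + (-13)²)² = (-483 + 169)² = (-314)² = 98596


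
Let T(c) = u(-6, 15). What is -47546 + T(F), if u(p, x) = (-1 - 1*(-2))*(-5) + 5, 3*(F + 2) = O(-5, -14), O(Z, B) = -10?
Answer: -47546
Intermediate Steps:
F = -16/3 (F = -2 + (1/3)*(-10) = -2 - 10/3 = -16/3 ≈ -5.3333)
u(p, x) = 0 (u(p, x) = (-1 + 2)*(-5) + 5 = 1*(-5) + 5 = -5 + 5 = 0)
T(c) = 0
-47546 + T(F) = -47546 + 0 = -47546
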